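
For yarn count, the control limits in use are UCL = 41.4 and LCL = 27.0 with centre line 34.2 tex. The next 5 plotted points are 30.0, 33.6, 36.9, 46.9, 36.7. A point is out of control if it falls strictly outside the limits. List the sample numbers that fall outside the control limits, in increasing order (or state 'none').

4

Compare each point to [27.0, 41.4]: sample 4 = 46.9 > UCL.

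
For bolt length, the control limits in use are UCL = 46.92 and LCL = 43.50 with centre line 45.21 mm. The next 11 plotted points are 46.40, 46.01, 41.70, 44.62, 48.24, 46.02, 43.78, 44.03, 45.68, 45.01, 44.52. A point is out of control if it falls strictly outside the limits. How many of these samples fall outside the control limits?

2

Compare each point to [43.50, 46.92]: sample 3 = 41.70 < LCL; sample 5 = 48.24 > UCL.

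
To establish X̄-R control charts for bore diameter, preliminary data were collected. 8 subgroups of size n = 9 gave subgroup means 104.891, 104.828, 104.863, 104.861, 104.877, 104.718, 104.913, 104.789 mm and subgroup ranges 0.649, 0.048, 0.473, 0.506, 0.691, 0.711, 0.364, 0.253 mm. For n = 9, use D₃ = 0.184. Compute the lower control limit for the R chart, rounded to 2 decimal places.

0.08

R̄ = (0.649 + 0.048 + 0.473 + 0.506 + 0.691 + 0.711 + 0.364 + 0.253) / 8 = 3.6950 / 8 = 0.4619
LCL_R = D₃·R̄ = 0.184 × 0.4619 = 0.0850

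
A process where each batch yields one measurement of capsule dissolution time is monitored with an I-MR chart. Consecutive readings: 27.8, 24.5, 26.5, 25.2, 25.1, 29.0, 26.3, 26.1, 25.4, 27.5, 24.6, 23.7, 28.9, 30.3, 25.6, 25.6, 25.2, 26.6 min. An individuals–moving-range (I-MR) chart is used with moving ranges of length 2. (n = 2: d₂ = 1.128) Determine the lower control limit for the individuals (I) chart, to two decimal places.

X̄ = (27.8 + 24.5 + 26.5 + 25.2 + 25.1 + 29.0 + 26.3 + 26.1 + 25.4 + 27.5 + 24.6 + 23.7 + 28.9 + 30.3 + 25.6 + 25.6 + 25.2 + 26.6) / 18 = 26.3278
Moving ranges: 3.3, 2.0, 1.3, 0.1, 3.9, 2.7, 0.2, 0.7, 2.1, 2.9, 0.9, 5.2, 1.4, 4.7, 0.0, 0.4, 1.4; M̄R̄ = 33.2000 / 17 = 1.9529
LCL = X̄ − 3·M̄R̄/d₂ = 26.3278 − 3 × 1.9529 / 1.128 = 21.1338

21.13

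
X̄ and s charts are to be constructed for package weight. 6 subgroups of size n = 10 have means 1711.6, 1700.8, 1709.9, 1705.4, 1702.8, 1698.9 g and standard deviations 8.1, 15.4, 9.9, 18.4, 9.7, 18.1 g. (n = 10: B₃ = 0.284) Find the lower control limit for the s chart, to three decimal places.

s̄ = (8.1 + 15.4 + 9.9 + 18.4 + 9.7 + 18.1) / 6 = 13.2667
LCL_s = B₃·s̄ = 0.284 × 13.2667 = 3.7677

3.768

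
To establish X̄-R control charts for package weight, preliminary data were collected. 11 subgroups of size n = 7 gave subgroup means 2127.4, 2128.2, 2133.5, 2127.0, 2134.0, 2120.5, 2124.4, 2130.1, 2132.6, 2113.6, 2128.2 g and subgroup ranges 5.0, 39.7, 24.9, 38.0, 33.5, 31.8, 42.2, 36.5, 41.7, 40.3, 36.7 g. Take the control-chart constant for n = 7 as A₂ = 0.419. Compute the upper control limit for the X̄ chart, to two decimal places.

X̄̄ = (2127.4 + 2128.2 + 2133.5 + 2127.0 + 2134.0 + 2120.5 + 2124.4 + 2130.1 + 2132.6 + 2113.6 + 2128.2) / 11 = 23399.5000 / 11 = 2127.2273
R̄ = (5.0 + 39.7 + 24.9 + 38.0 + 33.5 + 31.8 + 42.2 + 36.5 + 41.7 + 40.3 + 36.7) / 11 = 370.3000 / 11 = 33.6636
UCL = X̄̄ + A₂·R̄ = 2127.2273 + 0.419 × 33.6636 = 2141.3323

2141.33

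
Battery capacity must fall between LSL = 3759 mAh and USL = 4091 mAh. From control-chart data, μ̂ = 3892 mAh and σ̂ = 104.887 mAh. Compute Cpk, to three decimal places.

Cpu = (USL − μ̂) / (3σ̂) = (4091 − 3892) / (3 × 104.887) = 0.6324; Cpl = (μ̂ − LSL) / (3σ̂) = (3892 − 3759) / (3 × 104.887) = 0.4227; Cpk = min(Cpu, Cpl) = 0.4227

0.423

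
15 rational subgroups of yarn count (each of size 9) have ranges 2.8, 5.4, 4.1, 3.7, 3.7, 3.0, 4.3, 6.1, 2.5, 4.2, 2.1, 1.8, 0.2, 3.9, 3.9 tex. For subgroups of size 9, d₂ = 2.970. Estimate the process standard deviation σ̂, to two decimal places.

1.16

R̄ = (2.8 + 5.4 + 4.1 + 3.7 + 3.7 + 3.0 + 4.3 + 6.1 + 2.5 + 4.2 + 2.1 + 1.8 + 0.2 + 3.9 + 3.9) / 15 = 3.4467
σ̂ = R̄ / d₂ = 3.4467 / 2.970 = 1.1605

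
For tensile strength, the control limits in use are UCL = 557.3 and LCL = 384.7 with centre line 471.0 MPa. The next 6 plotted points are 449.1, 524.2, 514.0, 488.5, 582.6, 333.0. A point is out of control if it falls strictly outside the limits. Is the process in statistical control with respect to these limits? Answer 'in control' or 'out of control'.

Compare each point to [384.7, 557.3]: sample 5 = 582.6 > UCL; sample 6 = 333.0 < LCL.

out of control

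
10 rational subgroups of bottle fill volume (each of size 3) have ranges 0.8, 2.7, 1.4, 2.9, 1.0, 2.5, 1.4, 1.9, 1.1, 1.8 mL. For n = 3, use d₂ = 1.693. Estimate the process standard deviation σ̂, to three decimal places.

R̄ = (0.8 + 2.7 + 1.4 + 2.9 + 1.0 + 2.5 + 1.4 + 1.9 + 1.1 + 1.8) / 10 = 1.7500
σ̂ = R̄ / d₂ = 1.7500 / 1.693 = 1.0337

1.034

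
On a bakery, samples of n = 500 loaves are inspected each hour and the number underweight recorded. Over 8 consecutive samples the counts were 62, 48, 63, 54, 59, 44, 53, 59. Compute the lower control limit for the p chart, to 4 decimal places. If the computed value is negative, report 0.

0.0684

p̄ = Σdᵢ / (k·n) = 442 / (8 × 500) = 0.11050
LCL = p̄ − 3·√(p̄(1−p̄)/n) = 0.11050 − 3 × 0.01402 = 0.06844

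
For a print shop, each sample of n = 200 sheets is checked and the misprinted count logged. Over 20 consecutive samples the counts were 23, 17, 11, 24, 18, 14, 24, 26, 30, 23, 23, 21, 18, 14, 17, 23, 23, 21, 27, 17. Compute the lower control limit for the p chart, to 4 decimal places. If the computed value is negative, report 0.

p̄ = Σdᵢ / (k·n) = 414 / (20 × 200) = 0.10350
LCL = p̄ − 3·√(p̄(1−p̄)/n) = 0.10350 − 3 × 0.02154 = 0.03888

0.0389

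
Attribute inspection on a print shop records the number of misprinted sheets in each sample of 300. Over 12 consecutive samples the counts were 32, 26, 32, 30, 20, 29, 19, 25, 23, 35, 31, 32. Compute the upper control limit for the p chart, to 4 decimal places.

0.1430

p̄ = Σdᵢ / (k·n) = 334 / (12 × 300) = 0.09278
UCL = p̄ + 3·√(p̄(1−p̄)/n) = 0.09278 + 3 × √(0.09278×0.90722/300) = 0.09278 + 3 × 0.01675 = 0.14303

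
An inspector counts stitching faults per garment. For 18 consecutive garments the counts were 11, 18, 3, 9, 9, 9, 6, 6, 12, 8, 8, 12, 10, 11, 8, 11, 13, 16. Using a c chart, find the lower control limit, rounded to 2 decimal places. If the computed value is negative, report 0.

c̄ = (11 + 18 + 3 + 9 + 9 + 9 + 6 + 6 + 12 + 8 + 8 + 12 + 10 + 11 + 8 + 11 + 13 + 16) / 18 = 180 / 18 = 10.0000
LCL = c̄ − 3√c̄ = 10.0000 − 3 × 3.1623 = 0.5132

0.51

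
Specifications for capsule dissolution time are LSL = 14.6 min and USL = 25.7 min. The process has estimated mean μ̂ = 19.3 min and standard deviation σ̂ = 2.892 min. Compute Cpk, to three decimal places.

Cpu = (USL − μ̂) / (3σ̂) = (25.7 − 19.3) / (3 × 2.892) = 0.7377; Cpl = (μ̂ − LSL) / (3σ̂) = (19.3 − 14.6) / (3 × 2.892) = 0.5417; Cpk = min(Cpu, Cpl) = 0.5417

0.542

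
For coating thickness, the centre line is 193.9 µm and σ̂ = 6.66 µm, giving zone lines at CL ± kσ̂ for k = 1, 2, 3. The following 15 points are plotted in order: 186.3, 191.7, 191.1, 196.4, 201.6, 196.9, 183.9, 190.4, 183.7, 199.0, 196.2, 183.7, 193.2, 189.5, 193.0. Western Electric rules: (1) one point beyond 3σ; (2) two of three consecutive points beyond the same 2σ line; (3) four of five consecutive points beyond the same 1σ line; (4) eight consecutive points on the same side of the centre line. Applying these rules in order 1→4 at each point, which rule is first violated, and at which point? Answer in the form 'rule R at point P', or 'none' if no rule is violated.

none

Zone of each point (C = within 1σ̂, B = 1σ̂–2σ̂, A = 2σ̂–3σ̂, * = beyond 3σ̂; sign = side of CL): 1:-B, 2:-C, 3:-C, 4:+C, 5:+B, 6:+C, 7:-B, 8:-C, 9:-B, 10:+C, 11:+C, 12:-B, 13:-C, 14:-C, 15:-C
No rule fires across all 15 points.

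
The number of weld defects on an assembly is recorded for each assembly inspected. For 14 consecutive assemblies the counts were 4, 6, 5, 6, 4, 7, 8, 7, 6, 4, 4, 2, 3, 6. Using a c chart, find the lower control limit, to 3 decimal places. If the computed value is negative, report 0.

0.000

c̄ = (4 + 6 + 5 + 6 + 4 + 7 + 8 + 7 + 6 + 4 + 4 + 2 + 3 + 6) / 14 = 72 / 14 = 5.1429
LCL = c̄ − 3√c̄ = 5.1429 − 3 × 2.2678 = -1.6605 → 0 (cannot be negative)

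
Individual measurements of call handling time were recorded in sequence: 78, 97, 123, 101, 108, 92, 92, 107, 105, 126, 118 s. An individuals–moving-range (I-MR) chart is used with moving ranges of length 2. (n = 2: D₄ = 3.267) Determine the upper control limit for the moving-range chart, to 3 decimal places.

Moving ranges: 19, 26, 22, 7, 16, 0, 15, 2, 21, 8; M̄R̄ = 136.0000 / 10 = 13.6000
UCL_MR = D₄·M̄R̄ = 3.267 × 13.6000 = 44.4312

44.431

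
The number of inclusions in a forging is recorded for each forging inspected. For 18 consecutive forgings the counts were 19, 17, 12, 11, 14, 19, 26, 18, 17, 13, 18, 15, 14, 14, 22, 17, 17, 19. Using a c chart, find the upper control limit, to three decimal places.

c̄ = (19 + 17 + 12 + 11 + 14 + 19 + 26 + 18 + 17 + 13 + 18 + 15 + 14 + 14 + 22 + 17 + 17 + 19) / 18 = 302 / 18 = 16.7778
UCL = c̄ + 3√c̄ = 16.7778 + 3 × √16.7778 = 16.7778 + 3 × 4.0961 = 29.0660

29.066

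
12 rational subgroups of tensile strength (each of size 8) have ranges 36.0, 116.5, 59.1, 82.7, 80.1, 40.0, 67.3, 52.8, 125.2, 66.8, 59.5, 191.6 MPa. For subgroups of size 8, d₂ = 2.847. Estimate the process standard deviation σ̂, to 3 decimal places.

R̄ = (36.0 + 116.5 + 59.1 + 82.7 + 80.1 + 40.0 + 67.3 + 52.8 + 125.2 + 66.8 + 59.5 + 191.6) / 12 = 81.4667
σ̂ = R̄ / d₂ = 81.4667 / 2.847 = 28.6149

28.615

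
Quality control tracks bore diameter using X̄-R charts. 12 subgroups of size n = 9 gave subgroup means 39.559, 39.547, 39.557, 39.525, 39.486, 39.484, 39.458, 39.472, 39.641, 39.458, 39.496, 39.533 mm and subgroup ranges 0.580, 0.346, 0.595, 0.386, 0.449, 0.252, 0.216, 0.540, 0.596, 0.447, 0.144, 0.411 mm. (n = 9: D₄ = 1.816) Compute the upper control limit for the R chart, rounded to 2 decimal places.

R̄ = (0.580 + 0.346 + 0.595 + 0.386 + 0.449 + 0.252 + 0.216 + 0.540 + 0.596 + 0.447 + 0.144 + 0.411) / 12 = 4.9620 / 12 = 0.4135
UCL_R = D₄·R̄ = 1.816 × 0.4135 = 0.7509

0.75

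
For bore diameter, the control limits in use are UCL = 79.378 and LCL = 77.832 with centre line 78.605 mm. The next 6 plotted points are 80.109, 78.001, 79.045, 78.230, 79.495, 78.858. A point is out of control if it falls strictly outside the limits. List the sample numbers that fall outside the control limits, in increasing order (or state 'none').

1, 5

Compare each point to [77.832, 79.378]: sample 1 = 80.109 > UCL; sample 5 = 79.495 > UCL.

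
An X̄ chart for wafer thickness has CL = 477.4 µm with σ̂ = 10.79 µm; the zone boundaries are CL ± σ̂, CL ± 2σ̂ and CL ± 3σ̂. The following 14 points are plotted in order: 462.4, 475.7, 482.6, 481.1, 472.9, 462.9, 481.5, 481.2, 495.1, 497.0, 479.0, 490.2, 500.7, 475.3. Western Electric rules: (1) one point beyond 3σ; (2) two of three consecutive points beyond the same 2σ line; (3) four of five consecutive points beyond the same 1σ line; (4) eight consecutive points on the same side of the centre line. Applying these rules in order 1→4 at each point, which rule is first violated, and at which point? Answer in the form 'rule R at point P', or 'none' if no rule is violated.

Zone of each point (C = within 1σ̂, B = 1σ̂–2σ̂, A = 2σ̂–3σ̂, * = beyond 3σ̂; sign = side of CL): 1:-B, 2:-C, 3:+C, 4:+C, 5:-C, 6:-B, 7:+C, 8:+C, 9:+B, 10:+B, 11:+C, 12:+B, 13:+A, 14:-C
Rule 3 (four of five consecutive points beyond the same 1σ limit) is satisfied at point 13.

rule 3 at point 13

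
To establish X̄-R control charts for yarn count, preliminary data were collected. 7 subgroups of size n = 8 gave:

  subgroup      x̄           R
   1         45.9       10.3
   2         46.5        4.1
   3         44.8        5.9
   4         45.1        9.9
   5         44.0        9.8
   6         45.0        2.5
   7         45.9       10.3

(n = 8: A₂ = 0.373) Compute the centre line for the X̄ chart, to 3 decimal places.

X̄̄ = (45.9 + 46.5 + 44.8 + 45.1 + 44.0 + 45.0 + 45.9) / 7 = 317.2000 / 7 = 45.3143
CL = X̄̄ = 45.3143

45.314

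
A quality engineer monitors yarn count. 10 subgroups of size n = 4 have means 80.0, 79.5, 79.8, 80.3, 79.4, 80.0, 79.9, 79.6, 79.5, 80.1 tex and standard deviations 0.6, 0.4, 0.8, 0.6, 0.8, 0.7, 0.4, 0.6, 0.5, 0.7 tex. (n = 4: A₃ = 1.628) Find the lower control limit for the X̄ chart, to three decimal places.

X̄̄ = (80.0 + 79.5 + 79.8 + 80.3 + 79.4 + 80.0 + 79.9 + 79.6 + 79.5 + 80.1) / 10 = 79.8100
s̄ = (0.6 + 0.4 + 0.8 + 0.6 + 0.8 + 0.7 + 0.4 + 0.6 + 0.5 + 0.7) / 10 = 0.6100
LCL = X̄̄ − A₃·s̄ = 79.8100 − 1.628 × 0.6100 = 78.8169

78.817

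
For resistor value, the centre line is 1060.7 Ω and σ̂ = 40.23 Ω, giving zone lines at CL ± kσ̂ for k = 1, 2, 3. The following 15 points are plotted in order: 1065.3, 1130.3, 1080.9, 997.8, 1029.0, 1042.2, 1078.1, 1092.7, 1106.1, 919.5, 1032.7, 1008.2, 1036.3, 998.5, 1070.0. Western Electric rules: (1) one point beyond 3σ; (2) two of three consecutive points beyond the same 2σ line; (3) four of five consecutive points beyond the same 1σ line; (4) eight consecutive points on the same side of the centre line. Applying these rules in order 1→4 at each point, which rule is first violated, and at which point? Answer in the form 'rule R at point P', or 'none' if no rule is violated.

Zone of each point (C = within 1σ̂, B = 1σ̂–2σ̂, A = 2σ̂–3σ̂, * = beyond 3σ̂; sign = side of CL): 1:+C, 2:+B, 3:+C, 4:-B, 5:-C, 6:-C, 7:+C, 8:+C, 9:+B, 10:-*, 11:-C, 12:-B, 13:-C, 14:-B, 15:+C
Rule 1 (one point beyond the 3σ limits) is satisfied at point 10.

rule 1 at point 10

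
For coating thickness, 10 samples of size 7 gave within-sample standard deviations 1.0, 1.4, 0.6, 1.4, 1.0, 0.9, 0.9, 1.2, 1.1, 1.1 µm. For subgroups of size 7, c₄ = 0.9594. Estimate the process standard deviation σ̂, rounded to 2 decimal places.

s̄ = (1.0 + 1.4 + 0.6 + 1.4 + 1.0 + 0.9 + 0.9 + 1.2 + 1.1 + 1.1) / 10 = 1.0600
σ̂ = s̄ / c₄ = 1.0600 / 0.9594 = 1.1049

1.10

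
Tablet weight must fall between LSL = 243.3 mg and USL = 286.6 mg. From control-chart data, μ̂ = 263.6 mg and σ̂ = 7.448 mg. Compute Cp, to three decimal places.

Cp = (USL − LSL) / (6σ̂) = (286.6 − 243.3) / (6 × 7.448) = 43.3000 / 44.6880 = 0.9689

0.969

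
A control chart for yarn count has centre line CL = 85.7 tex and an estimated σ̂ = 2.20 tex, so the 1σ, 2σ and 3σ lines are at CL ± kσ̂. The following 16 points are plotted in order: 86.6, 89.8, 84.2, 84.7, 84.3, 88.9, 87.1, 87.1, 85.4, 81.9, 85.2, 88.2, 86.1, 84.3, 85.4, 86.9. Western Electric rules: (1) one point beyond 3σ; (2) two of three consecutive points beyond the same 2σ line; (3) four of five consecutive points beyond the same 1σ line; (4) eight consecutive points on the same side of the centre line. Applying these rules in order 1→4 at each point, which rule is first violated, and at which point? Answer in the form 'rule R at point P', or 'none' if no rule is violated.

none

Zone of each point (C = within 1σ̂, B = 1σ̂–2σ̂, A = 2σ̂–3σ̂, * = beyond 3σ̂; sign = side of CL): 1:+C, 2:+B, 3:-C, 4:-C, 5:-C, 6:+B, 7:+C, 8:+C, 9:-C, 10:-B, 11:-C, 12:+B, 13:+C, 14:-C, 15:-C, 16:+C
No rule fires across all 16 points.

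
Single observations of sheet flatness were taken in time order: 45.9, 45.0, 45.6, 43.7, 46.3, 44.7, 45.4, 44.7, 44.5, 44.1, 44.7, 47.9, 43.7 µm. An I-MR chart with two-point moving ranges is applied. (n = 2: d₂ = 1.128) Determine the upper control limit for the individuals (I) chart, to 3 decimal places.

X̄ = (45.9 + 45.0 + 45.6 + 43.7 + 46.3 + 44.7 + 45.4 + 44.7 + 44.5 + 44.1 + 44.7 + 47.9 + 43.7) / 13 = 45.0923
Moving ranges: 0.9, 0.6, 1.9, 2.6, 1.6, 0.7, 0.7, 0.2, 0.4, 0.6, 3.2, 4.2; M̄R̄ = 17.6000 / 12 = 1.4667
UCL = X̄ + 3·M̄R̄/d₂ = 45.0923 + 3 × 1.4667 / 1.128 = 48.9930

48.993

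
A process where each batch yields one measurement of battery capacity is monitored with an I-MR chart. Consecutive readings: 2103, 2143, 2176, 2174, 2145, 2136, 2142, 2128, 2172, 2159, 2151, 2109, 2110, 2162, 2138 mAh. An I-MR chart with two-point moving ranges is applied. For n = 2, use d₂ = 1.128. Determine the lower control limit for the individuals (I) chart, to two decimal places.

2082.98

X̄ = (2103 + 2143 + 2176 + 2174 + 2145 + 2136 + 2142 + 2128 + 2172 + 2159 + 2151 + 2109 + 2110 + 2162 + 2138) / 15 = 2143.2000
Moving ranges: 40, 33, 2, 29, 9, 6, 14, 44, 13, 8, 42, 1, 52, 24; M̄R̄ = 317.0000 / 14 = 22.6429
LCL = X̄ − 3·M̄R̄/d₂ = 2143.2000 − 3 × 22.6429 / 1.128 = 2082.9796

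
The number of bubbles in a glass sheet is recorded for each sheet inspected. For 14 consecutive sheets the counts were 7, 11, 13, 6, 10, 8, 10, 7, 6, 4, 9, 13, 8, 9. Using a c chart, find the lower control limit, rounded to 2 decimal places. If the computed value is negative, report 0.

c̄ = (7 + 11 + 13 + 6 + 10 + 8 + 10 + 7 + 6 + 4 + 9 + 13 + 8 + 9) / 14 = 121 / 14 = 8.6429
LCL = c̄ − 3√c̄ = 8.6429 − 3 × 2.9399 = -0.1768 → 0 (cannot be negative)

0.00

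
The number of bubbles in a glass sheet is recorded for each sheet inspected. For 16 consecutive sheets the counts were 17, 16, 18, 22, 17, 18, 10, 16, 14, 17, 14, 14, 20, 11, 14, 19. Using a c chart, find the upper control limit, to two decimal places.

c̄ = (17 + 16 + 18 + 22 + 17 + 18 + 10 + 16 + 14 + 17 + 14 + 14 + 20 + 11 + 14 + 19) / 16 = 257 / 16 = 16.0625
UCL = c̄ + 3√c̄ = 16.0625 + 3 × √16.0625 = 16.0625 + 3 × 4.0078 = 28.0859

28.09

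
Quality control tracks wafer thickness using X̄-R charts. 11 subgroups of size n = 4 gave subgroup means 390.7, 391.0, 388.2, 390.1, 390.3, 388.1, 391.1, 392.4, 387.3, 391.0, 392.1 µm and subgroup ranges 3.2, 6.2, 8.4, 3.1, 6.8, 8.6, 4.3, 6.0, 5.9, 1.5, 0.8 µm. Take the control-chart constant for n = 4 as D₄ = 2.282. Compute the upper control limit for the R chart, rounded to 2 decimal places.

11.37

R̄ = (3.2 + 6.2 + 8.4 + 3.1 + 6.8 + 8.6 + 4.3 + 6.0 + 5.9 + 1.5 + 0.8) / 11 = 54.8000 / 11 = 4.9818
UCL_R = D₄·R̄ = 2.282 × 4.9818 = 11.3685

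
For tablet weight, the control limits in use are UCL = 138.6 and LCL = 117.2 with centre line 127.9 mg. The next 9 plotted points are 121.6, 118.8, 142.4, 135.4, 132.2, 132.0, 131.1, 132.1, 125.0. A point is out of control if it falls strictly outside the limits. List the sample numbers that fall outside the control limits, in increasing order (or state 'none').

3

Compare each point to [117.2, 138.6]: sample 3 = 142.4 > UCL.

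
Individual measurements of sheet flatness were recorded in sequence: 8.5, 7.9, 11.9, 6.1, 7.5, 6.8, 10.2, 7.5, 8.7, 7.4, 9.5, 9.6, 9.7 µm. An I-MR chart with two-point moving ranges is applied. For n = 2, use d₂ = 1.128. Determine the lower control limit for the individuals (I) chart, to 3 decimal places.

3.375

X̄ = (8.5 + 7.9 + 11.9 + 6.1 + 7.5 + 6.8 + 10.2 + 7.5 + 8.7 + 7.4 + 9.5 + 9.6 + 9.7) / 13 = 8.5615
Moving ranges: 0.6, 4.0, 5.8, 1.4, 0.7, 3.4, 2.7, 1.2, 1.3, 2.1, 0.1, 0.1; M̄R̄ = 23.4000 / 12 = 1.9500
LCL = X̄ − 3·M̄R̄/d₂ = 8.5615 − 3 × 1.9500 / 1.128 = 3.3754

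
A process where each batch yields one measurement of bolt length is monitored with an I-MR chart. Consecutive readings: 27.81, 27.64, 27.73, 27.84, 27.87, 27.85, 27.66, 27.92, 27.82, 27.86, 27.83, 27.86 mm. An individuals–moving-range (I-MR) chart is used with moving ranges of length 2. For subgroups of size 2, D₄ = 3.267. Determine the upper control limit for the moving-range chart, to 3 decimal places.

0.318

Moving ranges: 0.17, 0.09, 0.11, 0.03, 0.02, 0.19, 0.26, 0.10, 0.04, 0.03, 0.03; M̄R̄ = 1.0700 / 11 = 0.0973
UCL_MR = D₄·M̄R̄ = 3.267 × 0.0973 = 0.3178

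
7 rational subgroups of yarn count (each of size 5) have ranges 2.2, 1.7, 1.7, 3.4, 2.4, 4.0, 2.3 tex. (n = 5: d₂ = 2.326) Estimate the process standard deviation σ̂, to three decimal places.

R̄ = (2.2 + 1.7 + 1.7 + 3.4 + 2.4 + 4.0 + 2.3) / 7 = 2.5286
σ̂ = R̄ / d₂ = 2.5286 / 2.326 = 1.0871

1.087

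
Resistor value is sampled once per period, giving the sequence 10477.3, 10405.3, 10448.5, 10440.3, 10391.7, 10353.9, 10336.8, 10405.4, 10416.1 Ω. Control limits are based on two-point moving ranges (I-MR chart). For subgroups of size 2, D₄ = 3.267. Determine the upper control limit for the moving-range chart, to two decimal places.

Moving ranges: 72.0, 43.2, 8.2, 48.6, 37.8, 17.1, 68.6, 10.7; M̄R̄ = 306.2000 / 8 = 38.2750
UCL_MR = D₄·M̄R̄ = 3.267 × 38.2750 = 125.0444

125.04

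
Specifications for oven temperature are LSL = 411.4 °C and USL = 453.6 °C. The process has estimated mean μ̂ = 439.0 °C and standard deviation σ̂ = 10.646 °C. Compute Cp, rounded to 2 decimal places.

0.66

Cp = (USL − LSL) / (6σ̂) = (453.6 − 411.4) / (6 × 10.646) = 42.2000 / 63.8760 = 0.6607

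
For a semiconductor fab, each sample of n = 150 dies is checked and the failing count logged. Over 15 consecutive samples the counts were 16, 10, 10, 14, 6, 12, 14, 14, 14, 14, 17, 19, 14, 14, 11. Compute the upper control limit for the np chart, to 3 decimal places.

23.699

p̄ = Σdᵢ / (k·n) = 199 / (15 × 150) = 0.08844
UCL = np̄ + 3·√(np̄(1−p̄)) = 13.2667 + 3 × √(13.2667×0.91156) = 13.2667 + 3 × 3.4775 = 23.6993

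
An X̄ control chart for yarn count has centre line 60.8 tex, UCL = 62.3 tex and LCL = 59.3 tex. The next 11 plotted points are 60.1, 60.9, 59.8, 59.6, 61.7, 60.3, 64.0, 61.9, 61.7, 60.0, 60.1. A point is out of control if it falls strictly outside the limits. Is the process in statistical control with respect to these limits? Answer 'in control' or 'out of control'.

Compare each point to [59.3, 62.3]: sample 7 = 64.0 > UCL.

out of control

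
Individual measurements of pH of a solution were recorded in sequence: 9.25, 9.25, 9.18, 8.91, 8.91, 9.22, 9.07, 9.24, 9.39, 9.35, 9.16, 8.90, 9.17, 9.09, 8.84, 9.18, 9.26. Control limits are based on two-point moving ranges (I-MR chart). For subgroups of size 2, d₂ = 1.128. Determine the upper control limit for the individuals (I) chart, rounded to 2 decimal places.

X̄ = (9.25 + 9.25 + 9.18 + 8.91 + 8.91 + 9.22 + 9.07 + 9.24 + 9.39 + 9.35 + 9.16 + 8.90 + 9.17 + 9.09 + 8.84 + 9.18 + 9.26) / 17 = 9.1394
Moving ranges: 0.00, 0.07, 0.27, 0.00, 0.31, 0.15, 0.17, 0.15, 0.04, 0.19, 0.26, 0.27, 0.08, 0.25, 0.34, 0.08; M̄R̄ = 2.6300 / 16 = 0.1644
UCL = X̄ + 3·M̄R̄/d₂ = 9.1394 + 3 × 0.1644 / 1.128 = 9.5766

9.58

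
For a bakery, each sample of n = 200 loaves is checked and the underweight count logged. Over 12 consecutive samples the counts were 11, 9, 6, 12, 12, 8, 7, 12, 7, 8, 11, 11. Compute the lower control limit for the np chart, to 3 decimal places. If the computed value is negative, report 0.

p̄ = Σdᵢ / (k·n) = 114 / (12 × 200) = 0.04750
LCL = np̄ − 3·√(np̄(1−p̄)) = 9.5000 − 3 × 3.0081 = 0.4757

0.476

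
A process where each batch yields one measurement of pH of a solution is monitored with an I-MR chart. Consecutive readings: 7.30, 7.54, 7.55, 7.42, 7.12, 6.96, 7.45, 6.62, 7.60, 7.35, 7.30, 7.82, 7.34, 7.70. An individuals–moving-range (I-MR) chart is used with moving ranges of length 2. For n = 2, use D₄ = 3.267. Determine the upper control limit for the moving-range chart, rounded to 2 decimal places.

1.21

Moving ranges: 0.24, 0.01, 0.13, 0.30, 0.16, 0.49, 0.83, 0.98, 0.25, 0.05, 0.52, 0.48, 0.36; M̄R̄ = 4.8000 / 13 = 0.3692
UCL_MR = D₄·M̄R̄ = 3.267 × 0.3692 = 1.2063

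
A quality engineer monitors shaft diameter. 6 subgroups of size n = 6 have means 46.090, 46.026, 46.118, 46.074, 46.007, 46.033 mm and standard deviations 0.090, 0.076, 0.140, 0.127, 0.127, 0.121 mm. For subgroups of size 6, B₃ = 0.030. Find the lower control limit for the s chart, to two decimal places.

s̄ = (0.090 + 0.076 + 0.140 + 0.127 + 0.127 + 0.121) / 6 = 0.1135
LCL_s = B₃·s̄ = 0.030 × 0.1135 = 0.0034

0.00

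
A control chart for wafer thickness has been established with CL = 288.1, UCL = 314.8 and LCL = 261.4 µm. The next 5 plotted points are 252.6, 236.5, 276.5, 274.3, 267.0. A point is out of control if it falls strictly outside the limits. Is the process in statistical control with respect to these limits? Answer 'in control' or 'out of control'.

Compare each point to [261.4, 314.8]: sample 1 = 252.6 < LCL; sample 2 = 236.5 < LCL.

out of control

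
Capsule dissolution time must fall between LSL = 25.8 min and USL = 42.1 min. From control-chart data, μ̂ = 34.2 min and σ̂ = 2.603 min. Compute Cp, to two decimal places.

1.04

Cp = (USL − LSL) / (6σ̂) = (42.1 − 25.8) / (6 × 2.603) = 16.3000 / 15.6180 = 1.0437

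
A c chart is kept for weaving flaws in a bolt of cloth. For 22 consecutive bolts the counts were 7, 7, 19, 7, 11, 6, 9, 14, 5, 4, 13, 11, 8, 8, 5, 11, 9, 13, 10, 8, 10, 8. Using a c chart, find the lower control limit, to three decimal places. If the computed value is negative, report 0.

c̄ = (7 + 7 + 19 + 7 + 11 + 6 + 9 + 14 + 5 + 4 + 13 + 11 + 8 + 8 + 5 + 11 + 9 + 13 + 10 + 8 + 10 + 8) / 22 = 203 / 22 = 9.2273
LCL = c̄ − 3√c̄ = 9.2273 − 3 × 3.0376 = 0.1143

0.114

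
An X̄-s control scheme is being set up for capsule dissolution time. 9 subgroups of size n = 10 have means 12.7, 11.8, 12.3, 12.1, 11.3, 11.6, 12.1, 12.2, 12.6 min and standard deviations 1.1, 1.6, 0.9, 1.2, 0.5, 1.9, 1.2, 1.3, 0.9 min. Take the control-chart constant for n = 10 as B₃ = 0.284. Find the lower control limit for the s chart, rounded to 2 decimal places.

s̄ = (1.1 + 1.6 + 0.9 + 1.2 + 0.5 + 1.9 + 1.2 + 1.3 + 0.9) / 9 = 1.1778
LCL_s = B₃·s̄ = 0.284 × 1.1778 = 0.3345

0.33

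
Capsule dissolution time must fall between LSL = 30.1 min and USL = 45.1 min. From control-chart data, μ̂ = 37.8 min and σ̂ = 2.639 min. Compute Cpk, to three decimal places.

0.922

Cpu = (USL − μ̂) / (3σ̂) = (45.1 − 37.8) / (3 × 2.639) = 0.9221; Cpl = (μ̂ − LSL) / (3σ̂) = (37.8 − 30.1) / (3 × 2.639) = 0.9726; Cpk = min(Cpu, Cpl) = 0.9221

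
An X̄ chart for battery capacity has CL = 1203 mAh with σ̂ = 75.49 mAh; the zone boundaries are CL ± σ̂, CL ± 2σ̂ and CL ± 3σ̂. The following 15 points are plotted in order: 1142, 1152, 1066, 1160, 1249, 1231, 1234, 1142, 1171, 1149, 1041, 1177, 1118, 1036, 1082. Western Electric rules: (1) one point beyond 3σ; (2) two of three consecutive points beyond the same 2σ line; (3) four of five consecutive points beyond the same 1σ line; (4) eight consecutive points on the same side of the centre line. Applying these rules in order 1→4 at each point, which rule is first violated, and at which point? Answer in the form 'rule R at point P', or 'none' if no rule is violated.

Zone of each point (C = within 1σ̂, B = 1σ̂–2σ̂, A = 2σ̂–3σ̂, * = beyond 3σ̂; sign = side of CL): 1:-C, 2:-C, 3:-B, 4:-C, 5:+C, 6:+C, 7:+C, 8:-C, 9:-C, 10:-C, 11:-A, 12:-C, 13:-B, 14:-A, 15:-B
Rule 3 (four of five consecutive points beyond the same 1σ limit) is satisfied at point 15.

rule 3 at point 15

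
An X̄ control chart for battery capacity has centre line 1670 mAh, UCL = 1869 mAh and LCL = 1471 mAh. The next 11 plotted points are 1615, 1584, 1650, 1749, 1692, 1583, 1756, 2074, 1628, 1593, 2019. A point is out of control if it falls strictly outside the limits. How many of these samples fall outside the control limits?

Compare each point to [1471, 1869]: sample 8 = 2074 > UCL; sample 11 = 2019 > UCL.

2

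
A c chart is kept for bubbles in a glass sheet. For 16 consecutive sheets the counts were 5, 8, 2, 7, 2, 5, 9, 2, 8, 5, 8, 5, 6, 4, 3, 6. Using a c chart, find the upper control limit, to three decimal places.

12.227

c̄ = (5 + 8 + 2 + 7 + 2 + 5 + 9 + 2 + 8 + 5 + 8 + 5 + 6 + 4 + 3 + 6) / 16 = 85 / 16 = 5.3125
UCL = c̄ + 3√c̄ = 5.3125 + 3 × √5.3125 = 5.3125 + 3 × 2.3049 = 12.2272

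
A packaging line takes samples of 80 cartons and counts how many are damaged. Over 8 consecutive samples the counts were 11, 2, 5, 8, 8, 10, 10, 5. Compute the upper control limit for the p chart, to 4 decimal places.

0.1892

p̄ = Σdᵢ / (k·n) = 59 / (8 × 80) = 0.09219
UCL = p̄ + 3·√(p̄(1−p̄)/n) = 0.09219 + 3 × √(0.09219×0.90781/80) = 0.09219 + 3 × 0.03234 = 0.18922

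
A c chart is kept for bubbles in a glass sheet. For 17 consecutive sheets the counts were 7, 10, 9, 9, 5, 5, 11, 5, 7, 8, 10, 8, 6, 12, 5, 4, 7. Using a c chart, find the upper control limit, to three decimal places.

15.761

c̄ = (7 + 10 + 9 + 9 + 5 + 5 + 11 + 5 + 7 + 8 + 10 + 8 + 6 + 12 + 5 + 4 + 7) / 17 = 128 / 17 = 7.5294
UCL = c̄ + 3√c̄ = 7.5294 + 3 × √7.5294 = 7.5294 + 3 × 2.7440 = 15.7613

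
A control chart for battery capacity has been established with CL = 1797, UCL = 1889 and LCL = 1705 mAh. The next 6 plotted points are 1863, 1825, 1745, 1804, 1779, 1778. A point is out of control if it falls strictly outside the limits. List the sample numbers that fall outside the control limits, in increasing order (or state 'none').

All 6 points lie within [1705, 1889].

none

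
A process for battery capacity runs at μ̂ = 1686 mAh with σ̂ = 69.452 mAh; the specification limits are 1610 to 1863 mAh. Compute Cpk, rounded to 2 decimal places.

Cpu = (USL − μ̂) / (3σ̂) = (1863 − 1686) / (3 × 69.452) = 0.8495; Cpl = (μ̂ − LSL) / (3σ̂) = (1686 − 1610) / (3 × 69.452) = 0.3648; Cpk = min(Cpu, Cpl) = 0.3648

0.36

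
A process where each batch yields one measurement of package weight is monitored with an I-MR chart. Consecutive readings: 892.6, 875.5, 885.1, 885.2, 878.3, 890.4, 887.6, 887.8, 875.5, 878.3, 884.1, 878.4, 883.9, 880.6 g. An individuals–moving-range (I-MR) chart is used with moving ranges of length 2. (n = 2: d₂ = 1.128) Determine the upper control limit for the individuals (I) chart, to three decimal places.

X̄ = (892.6 + 875.5 + 885.1 + 885.2 + 878.3 + 890.4 + 887.6 + 887.8 + 875.5 + 878.3 + 884.1 + 878.4 + 883.9 + 880.6) / 14 = 883.0929
Moving ranges: 17.1, 9.6, 0.1, 6.9, 12.1, 2.8, 0.2, 12.3, 2.8, 5.8, 5.7, 5.5, 3.3; M̄R̄ = 84.2000 / 13 = 6.4769
UCL = X̄ + 3·M̄R̄/d₂ = 883.0929 + 3 × 6.4769 / 1.128 = 900.3187

900.319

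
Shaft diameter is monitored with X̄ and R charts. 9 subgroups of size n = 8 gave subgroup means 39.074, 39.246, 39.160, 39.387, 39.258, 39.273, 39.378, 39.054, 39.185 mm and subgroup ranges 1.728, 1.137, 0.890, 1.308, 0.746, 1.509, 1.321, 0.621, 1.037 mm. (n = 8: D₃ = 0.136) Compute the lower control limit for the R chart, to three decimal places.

0.156

R̄ = (1.728 + 1.137 + 0.890 + 1.308 + 0.746 + 1.509 + 1.321 + 0.621 + 1.037) / 9 = 10.2970 / 9 = 1.1441
LCL_R = D₃·R̄ = 0.136 × 1.1441 = 0.1556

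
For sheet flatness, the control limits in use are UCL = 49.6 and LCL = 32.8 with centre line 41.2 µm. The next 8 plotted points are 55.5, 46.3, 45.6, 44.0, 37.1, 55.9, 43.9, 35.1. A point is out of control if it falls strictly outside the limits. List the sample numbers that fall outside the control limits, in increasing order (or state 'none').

1, 6

Compare each point to [32.8, 49.6]: sample 1 = 55.5 > UCL; sample 6 = 55.9 > UCL.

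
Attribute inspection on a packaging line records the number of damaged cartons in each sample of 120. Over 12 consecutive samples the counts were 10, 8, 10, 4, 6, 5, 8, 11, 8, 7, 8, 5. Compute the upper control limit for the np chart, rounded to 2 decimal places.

p̄ = Σdᵢ / (k·n) = 90 / (12 × 120) = 0.06250
UCL = np̄ + 3·√(np̄(1−p̄)) = 7.5000 + 3 × √(7.5000×0.93750) = 7.5000 + 3 × 2.6517 = 15.4550

15.45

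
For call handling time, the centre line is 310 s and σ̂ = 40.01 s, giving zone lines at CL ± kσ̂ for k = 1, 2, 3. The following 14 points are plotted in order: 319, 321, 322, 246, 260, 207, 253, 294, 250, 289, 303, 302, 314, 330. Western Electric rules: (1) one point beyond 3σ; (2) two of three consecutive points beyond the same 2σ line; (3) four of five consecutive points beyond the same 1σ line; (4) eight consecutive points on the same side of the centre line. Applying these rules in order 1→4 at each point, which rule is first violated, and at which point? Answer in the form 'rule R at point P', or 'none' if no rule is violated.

rule 3 at point 7

Zone of each point (C = within 1σ̂, B = 1σ̂–2σ̂, A = 2σ̂–3σ̂, * = beyond 3σ̂; sign = side of CL): 1:+C, 2:+C, 3:+C, 4:-B, 5:-B, 6:-A, 7:-B, 8:-C, 9:-B, 10:-C, 11:-C, 12:-C, 13:+C, 14:+C
Rule 3 (four of five consecutive points beyond the same 1σ limit) is satisfied at point 7.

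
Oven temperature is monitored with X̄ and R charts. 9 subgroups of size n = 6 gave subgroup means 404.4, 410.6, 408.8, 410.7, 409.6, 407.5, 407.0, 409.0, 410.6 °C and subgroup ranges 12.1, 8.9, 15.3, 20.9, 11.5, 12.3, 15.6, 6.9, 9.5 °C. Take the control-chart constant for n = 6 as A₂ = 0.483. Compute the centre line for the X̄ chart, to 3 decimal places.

408.689

X̄̄ = (404.4 + 410.6 + 408.8 + 410.7 + 409.6 + 407.5 + 407.0 + 409.0 + 410.6) / 9 = 3678.2000 / 9 = 408.6889
CL = X̄̄ = 408.6889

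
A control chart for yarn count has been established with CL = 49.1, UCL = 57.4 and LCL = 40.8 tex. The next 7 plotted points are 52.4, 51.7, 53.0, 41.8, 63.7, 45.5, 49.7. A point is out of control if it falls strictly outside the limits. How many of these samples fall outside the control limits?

1

Compare each point to [40.8, 57.4]: sample 5 = 63.7 > UCL.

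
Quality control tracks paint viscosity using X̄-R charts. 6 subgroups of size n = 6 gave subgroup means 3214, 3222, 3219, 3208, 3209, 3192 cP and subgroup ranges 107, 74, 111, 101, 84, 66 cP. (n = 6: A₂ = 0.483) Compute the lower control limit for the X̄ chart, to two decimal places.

3166.96

X̄̄ = (3214 + 3222 + 3219 + 3208 + 3209 + 3192) / 6 = 19264.0000 / 6 = 3210.6667
R̄ = (107 + 74 + 111 + 101 + 84 + 66) / 6 = 543.0000 / 6 = 90.5000
LCL = X̄̄ − A₂·R̄ = 3210.6667 − 0.483 × 90.5000 = 3166.9552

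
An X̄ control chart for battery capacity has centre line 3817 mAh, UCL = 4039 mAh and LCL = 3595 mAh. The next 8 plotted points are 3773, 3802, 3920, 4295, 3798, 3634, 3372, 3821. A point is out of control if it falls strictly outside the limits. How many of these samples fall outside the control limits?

2

Compare each point to [3595, 4039]: sample 4 = 4295 > UCL; sample 7 = 3372 < LCL.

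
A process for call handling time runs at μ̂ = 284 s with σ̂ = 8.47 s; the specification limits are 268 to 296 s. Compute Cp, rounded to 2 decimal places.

0.55

Cp = (USL − LSL) / (6σ̂) = (296 − 268) / (6 × 8.47) = 28.0000 / 50.8200 = 0.5510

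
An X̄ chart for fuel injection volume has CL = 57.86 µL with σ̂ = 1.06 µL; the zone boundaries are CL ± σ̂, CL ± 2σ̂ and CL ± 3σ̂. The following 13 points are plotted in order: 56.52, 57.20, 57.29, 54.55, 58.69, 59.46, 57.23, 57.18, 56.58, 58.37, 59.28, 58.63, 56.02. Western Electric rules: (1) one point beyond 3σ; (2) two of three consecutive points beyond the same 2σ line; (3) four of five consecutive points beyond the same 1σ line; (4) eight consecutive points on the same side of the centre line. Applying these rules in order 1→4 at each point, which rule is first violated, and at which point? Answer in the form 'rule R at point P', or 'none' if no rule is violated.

Zone of each point (C = within 1σ̂, B = 1σ̂–2σ̂, A = 2σ̂–3σ̂, * = beyond 3σ̂; sign = side of CL): 1:-B, 2:-C, 3:-C, 4:-*, 5:+C, 6:+B, 7:-C, 8:-C, 9:-B, 10:+C, 11:+B, 12:+C, 13:-B
Rule 1 (one point beyond the 3σ limits) is satisfied at point 4.

rule 1 at point 4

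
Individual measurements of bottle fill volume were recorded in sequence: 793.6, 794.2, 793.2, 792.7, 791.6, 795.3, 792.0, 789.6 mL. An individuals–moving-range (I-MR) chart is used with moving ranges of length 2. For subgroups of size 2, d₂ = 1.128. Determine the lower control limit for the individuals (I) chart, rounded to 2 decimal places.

X̄ = (793.6 + 794.2 + 793.2 + 792.7 + 791.6 + 795.3 + 792.0 + 789.6) / 8 = 792.7750
Moving ranges: 0.6, 1.0, 0.5, 1.1, 3.7, 3.3, 2.4; M̄R̄ = 12.6000 / 7 = 1.8000
LCL = X̄ − 3·M̄R̄/d₂ = 792.7750 − 3 × 1.8000 / 1.128 = 787.9878

787.99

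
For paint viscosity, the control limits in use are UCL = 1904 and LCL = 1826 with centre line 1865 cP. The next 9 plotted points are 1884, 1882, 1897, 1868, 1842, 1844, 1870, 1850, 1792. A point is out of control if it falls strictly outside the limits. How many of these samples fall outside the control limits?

1

Compare each point to [1826, 1904]: sample 9 = 1792 < LCL.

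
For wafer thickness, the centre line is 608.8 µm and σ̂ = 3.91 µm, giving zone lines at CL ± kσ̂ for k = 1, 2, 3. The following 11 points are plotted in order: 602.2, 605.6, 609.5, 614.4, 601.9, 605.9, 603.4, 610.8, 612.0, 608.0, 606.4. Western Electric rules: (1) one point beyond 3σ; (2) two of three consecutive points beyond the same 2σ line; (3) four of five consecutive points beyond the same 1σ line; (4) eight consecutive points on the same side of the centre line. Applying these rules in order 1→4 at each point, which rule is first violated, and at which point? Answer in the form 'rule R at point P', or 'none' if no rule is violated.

none

Zone of each point (C = within 1σ̂, B = 1σ̂–2σ̂, A = 2σ̂–3σ̂, * = beyond 3σ̂; sign = side of CL): 1:-B, 2:-C, 3:+C, 4:+B, 5:-B, 6:-C, 7:-B, 8:+C, 9:+C, 10:-C, 11:-C
No rule fires across all 11 points.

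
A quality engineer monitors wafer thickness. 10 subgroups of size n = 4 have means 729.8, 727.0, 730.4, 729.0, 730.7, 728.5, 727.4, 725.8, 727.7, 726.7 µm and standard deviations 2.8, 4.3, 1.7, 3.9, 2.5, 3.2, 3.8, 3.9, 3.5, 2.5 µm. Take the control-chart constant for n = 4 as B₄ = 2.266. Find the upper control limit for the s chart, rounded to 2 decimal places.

7.27

s̄ = (2.8 + 4.3 + 1.7 + 3.9 + 2.5 + 3.2 + 3.8 + 3.9 + 3.5 + 2.5) / 10 = 3.2100
UCL_s = B₄·s̄ = 2.266 × 3.2100 = 7.2739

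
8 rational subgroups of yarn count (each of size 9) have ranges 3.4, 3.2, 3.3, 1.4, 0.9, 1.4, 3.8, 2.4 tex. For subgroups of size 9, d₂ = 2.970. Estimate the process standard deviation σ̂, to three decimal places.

0.833

R̄ = (3.4 + 3.2 + 3.3 + 1.4 + 0.9 + 1.4 + 3.8 + 2.4) / 8 = 2.4750
σ̂ = R̄ / d₂ = 2.4750 / 2.970 = 0.8333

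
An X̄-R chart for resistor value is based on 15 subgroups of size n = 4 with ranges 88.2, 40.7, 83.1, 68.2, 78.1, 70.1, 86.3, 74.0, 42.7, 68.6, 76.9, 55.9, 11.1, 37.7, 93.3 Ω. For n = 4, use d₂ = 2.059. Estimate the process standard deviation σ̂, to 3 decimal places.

R̄ = (88.2 + 40.7 + 83.1 + 68.2 + 78.1 + 70.1 + 86.3 + 74.0 + 42.7 + 68.6 + 76.9 + 55.9 + 11.1 + 37.7 + 93.3) / 15 = 64.9933
σ̂ = R̄ / d₂ = 64.9933 / 2.059 = 31.5655

31.565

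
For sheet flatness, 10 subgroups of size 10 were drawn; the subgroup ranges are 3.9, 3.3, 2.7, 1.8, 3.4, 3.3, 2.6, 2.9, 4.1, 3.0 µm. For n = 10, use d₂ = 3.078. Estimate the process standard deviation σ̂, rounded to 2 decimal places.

1.01

R̄ = (3.9 + 3.3 + 2.7 + 1.8 + 3.4 + 3.3 + 2.6 + 2.9 + 4.1 + 3.0) / 10 = 3.1000
σ̂ = R̄ / d₂ = 3.1000 / 3.078 = 1.0071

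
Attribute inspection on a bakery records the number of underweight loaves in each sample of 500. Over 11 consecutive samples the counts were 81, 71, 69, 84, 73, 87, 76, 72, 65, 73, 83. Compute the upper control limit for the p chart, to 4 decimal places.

0.1998

p̄ = Σdᵢ / (k·n) = 834 / (11 × 500) = 0.15164
UCL = p̄ + 3·√(p̄(1−p̄)/n) = 0.15164 + 3 × √(0.15164×0.84836/500) = 0.15164 + 3 × 0.01604 = 0.19976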